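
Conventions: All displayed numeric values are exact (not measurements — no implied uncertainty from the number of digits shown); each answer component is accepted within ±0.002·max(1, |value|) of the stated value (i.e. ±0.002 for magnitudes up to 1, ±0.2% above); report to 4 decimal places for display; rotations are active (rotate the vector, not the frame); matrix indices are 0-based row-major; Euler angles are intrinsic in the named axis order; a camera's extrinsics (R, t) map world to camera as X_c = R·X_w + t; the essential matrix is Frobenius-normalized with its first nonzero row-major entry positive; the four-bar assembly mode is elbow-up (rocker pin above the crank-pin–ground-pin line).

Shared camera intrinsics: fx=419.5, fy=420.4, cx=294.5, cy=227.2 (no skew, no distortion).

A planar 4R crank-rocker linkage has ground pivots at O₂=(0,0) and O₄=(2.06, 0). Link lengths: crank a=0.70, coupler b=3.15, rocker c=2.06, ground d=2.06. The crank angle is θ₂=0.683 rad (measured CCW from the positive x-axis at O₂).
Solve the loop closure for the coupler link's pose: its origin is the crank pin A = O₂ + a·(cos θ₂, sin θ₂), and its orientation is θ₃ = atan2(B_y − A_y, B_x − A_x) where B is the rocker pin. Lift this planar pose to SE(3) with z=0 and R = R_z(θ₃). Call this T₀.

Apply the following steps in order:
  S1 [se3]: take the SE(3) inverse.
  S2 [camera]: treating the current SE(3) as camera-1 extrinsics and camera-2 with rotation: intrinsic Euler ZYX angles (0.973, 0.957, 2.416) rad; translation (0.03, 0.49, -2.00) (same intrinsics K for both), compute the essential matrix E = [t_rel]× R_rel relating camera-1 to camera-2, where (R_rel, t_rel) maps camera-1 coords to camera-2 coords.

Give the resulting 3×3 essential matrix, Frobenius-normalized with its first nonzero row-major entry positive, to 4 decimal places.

source (fourbar_fk): coupler pose = R=[0.9481 -0.3181 0.0000; 0.3181 0.9481 0.0000; 0.0000 0.0000 1.0000], t=(0.5430, 0.4418, 0.0000)
after S1 (invert_se3): R=[0.9481 0.3181 0.0000; -0.3181 0.9481 0.0000; 0.0000 0.0000 1.0000], t=(-0.6553, -0.2461, 0.0000)
after S2 (essential): [0.1570 0.0536 -0.6646; -0.2760 -0.6111 -0.0572; -0.0499 -0.1898 -0.1985]

matrix = [0.1570 0.0536 -0.6646; -0.2760 -0.6111 -0.0572; -0.0499 -0.1898 -0.1985]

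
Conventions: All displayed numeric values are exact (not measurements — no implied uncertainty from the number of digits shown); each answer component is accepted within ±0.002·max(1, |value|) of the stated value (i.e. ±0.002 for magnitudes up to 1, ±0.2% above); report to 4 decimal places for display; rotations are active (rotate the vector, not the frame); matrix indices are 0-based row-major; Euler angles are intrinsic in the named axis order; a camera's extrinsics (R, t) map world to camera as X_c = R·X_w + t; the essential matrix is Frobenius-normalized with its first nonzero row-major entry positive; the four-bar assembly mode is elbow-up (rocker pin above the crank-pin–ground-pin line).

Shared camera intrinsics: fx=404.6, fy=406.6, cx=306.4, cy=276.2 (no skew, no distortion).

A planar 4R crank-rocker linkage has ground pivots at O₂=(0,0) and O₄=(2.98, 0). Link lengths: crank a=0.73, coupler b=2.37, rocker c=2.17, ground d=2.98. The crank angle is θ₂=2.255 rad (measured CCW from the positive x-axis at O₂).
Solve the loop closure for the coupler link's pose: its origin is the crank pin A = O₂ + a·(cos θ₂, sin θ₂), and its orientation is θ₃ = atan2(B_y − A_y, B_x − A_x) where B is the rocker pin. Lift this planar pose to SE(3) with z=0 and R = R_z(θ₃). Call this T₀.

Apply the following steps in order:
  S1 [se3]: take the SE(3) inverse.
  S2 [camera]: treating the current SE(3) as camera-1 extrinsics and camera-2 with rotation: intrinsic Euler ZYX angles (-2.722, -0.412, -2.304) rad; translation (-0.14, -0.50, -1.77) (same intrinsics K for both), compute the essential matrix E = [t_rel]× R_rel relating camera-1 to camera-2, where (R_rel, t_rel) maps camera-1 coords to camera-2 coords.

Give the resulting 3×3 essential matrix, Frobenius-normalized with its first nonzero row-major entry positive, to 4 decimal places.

source (fourbar_fk): coupler pose = R=[0.8795 -0.4758 0.0000; 0.4758 0.8795 0.0000; 0.0000 0.0000 1.0000], t=(-0.4614, 0.5657, 0.0000)
after S1 (invert_se3): R=[0.8795 0.4758 0.0000; -0.4758 0.8795 0.0000; 0.0000 0.0000 1.0000], t=(0.1366, -0.7171, 0.0000)
after S2 (essential): [0.0677 -0.4421 0.5473; -0.7037 -0.0422 0.0524; 0.0134 0.0126 -0.0156]

matrix = [0.0677 -0.4421 0.5473; -0.7037 -0.0422 0.0524; 0.0134 0.0126 -0.0156]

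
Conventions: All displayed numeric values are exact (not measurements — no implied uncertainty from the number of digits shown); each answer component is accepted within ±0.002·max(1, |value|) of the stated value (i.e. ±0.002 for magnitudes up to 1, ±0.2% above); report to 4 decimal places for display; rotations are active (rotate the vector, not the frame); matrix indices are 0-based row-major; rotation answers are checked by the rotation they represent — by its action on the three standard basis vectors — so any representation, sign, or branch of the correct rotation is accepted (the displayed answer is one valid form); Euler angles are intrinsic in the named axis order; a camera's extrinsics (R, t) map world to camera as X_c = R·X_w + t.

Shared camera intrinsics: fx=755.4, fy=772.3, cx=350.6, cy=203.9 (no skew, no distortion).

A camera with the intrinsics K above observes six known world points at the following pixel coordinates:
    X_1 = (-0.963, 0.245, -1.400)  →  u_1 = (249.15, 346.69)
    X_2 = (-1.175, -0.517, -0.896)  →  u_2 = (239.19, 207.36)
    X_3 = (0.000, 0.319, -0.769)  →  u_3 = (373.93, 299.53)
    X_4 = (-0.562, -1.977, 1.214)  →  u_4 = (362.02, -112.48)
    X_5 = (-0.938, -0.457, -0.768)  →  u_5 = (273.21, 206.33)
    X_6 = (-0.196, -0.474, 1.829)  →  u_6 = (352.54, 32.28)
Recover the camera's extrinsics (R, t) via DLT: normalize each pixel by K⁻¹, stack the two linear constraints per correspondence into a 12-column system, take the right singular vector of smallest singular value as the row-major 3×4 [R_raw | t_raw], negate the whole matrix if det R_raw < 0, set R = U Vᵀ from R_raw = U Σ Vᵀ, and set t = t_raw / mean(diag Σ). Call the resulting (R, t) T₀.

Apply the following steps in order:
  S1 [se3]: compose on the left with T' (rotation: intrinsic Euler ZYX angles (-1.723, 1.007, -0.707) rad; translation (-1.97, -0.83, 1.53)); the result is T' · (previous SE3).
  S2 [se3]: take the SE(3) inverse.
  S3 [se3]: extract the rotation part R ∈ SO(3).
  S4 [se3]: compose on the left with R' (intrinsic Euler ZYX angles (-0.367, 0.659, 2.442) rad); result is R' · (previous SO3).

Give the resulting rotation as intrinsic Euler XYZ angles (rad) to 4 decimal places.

rotation (euler_xyz) = (0.7622, -1.2482, -0.2624)

source (pnp_recover): camera pose = R=[0.9650 -0.2535 -0.0672; 0.1466 0.7341 -0.6630; 0.2174 0.6300 0.7456], t=(0.2100, -0.0199, 6.2215)
after S1 (compose_se3): R=[0.1626 0.9764 -0.1420; -0.6066 -0.0146 -0.7949; -0.7782 0.2154 0.5899], t=(1.3847, -5.5142, 3.8873)
after S2 (invert_se3): R=[0.1626 -0.6066 -0.7782; 0.9764 -0.0146 0.2154; -0.1420 -0.7949 0.5899], t=(-0.5450, -2.2697, -6.4796)
after S3 (rot_of_se3): [0.1626 -0.6066 -0.7782; 0.9764 -0.0146 0.2154; -0.1420 -0.7949 0.5899]
after S4 (compose_so3): [0.3062 0.0822 -0.9484; -0.8201 0.5287 -0.2189; 0.4834 0.8448 0.2293]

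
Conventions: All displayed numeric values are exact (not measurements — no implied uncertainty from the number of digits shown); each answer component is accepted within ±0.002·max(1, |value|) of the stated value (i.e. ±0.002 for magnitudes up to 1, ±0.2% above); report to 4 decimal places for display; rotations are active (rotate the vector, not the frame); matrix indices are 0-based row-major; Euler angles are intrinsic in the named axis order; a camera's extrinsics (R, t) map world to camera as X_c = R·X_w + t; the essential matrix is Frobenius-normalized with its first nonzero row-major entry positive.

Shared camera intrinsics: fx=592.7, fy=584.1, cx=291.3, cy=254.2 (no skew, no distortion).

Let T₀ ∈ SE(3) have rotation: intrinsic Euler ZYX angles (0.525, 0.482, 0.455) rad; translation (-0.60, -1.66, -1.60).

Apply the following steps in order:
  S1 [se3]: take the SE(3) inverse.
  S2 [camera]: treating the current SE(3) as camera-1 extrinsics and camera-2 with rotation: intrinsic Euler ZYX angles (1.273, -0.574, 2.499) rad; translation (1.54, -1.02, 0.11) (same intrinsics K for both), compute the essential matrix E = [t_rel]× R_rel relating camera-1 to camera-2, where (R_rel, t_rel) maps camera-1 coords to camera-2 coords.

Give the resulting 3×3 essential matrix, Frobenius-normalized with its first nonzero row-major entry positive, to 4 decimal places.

matrix = [0.5139 0.0091 -0.1542; -0.4403 -0.0254 0.1332; 0.0339 -0.7055 0.0315]

after S1 (invert_se3): R=[0.7667 0.4441 -0.4636; -0.2739 0.8794 0.3894; 0.5806 -0.1716 0.7959], t=(0.4556, 1.9185, 1.3370)
after S2 (essential): [0.5139 0.0091 -0.1542; -0.4403 -0.0254 0.1332; 0.0339 -0.7055 0.0315]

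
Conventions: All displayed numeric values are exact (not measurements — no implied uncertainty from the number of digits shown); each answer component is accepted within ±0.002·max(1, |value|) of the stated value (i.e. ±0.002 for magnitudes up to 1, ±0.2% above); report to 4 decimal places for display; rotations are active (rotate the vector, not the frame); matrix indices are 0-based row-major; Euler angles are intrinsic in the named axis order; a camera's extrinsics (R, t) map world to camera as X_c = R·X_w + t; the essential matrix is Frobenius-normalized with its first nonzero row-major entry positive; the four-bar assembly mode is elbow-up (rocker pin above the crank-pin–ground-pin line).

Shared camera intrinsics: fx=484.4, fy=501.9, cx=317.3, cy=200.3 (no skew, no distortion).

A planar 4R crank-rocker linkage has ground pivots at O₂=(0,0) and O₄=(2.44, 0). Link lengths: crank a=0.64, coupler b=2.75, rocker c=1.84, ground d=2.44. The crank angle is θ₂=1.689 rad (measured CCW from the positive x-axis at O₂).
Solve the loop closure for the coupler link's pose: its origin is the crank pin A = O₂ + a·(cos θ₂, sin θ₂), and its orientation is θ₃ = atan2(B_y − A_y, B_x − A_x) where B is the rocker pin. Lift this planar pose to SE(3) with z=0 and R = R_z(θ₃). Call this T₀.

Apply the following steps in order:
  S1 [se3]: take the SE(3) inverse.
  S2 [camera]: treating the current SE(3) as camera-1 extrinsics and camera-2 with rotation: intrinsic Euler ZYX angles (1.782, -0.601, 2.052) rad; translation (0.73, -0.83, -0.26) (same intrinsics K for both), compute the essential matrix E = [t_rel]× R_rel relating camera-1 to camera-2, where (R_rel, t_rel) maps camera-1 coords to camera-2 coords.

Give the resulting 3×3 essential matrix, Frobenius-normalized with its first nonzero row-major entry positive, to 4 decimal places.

matrix = [0.4598 0.1569 -0.1617; 0.3977 0.1583 -0.2446; -0.3146 0.0520 -0.6270]

source (fourbar_fk): coupler pose = R=[0.8991 -0.4378 0.0000; 0.4378 0.8991 0.0000; 0.0000 0.0000 1.0000], t=(-0.0755, 0.6355, 0.0000)
after S1 (invert_se3): R=[0.8991 0.4378 0.0000; -0.4378 0.8991 0.0000; 0.0000 0.0000 1.0000], t=(-0.2104, -0.6044, 0.0000)
after S2 (essential): [0.4598 0.1569 -0.1617; 0.3977 0.1583 -0.2446; -0.3146 0.0520 -0.6270]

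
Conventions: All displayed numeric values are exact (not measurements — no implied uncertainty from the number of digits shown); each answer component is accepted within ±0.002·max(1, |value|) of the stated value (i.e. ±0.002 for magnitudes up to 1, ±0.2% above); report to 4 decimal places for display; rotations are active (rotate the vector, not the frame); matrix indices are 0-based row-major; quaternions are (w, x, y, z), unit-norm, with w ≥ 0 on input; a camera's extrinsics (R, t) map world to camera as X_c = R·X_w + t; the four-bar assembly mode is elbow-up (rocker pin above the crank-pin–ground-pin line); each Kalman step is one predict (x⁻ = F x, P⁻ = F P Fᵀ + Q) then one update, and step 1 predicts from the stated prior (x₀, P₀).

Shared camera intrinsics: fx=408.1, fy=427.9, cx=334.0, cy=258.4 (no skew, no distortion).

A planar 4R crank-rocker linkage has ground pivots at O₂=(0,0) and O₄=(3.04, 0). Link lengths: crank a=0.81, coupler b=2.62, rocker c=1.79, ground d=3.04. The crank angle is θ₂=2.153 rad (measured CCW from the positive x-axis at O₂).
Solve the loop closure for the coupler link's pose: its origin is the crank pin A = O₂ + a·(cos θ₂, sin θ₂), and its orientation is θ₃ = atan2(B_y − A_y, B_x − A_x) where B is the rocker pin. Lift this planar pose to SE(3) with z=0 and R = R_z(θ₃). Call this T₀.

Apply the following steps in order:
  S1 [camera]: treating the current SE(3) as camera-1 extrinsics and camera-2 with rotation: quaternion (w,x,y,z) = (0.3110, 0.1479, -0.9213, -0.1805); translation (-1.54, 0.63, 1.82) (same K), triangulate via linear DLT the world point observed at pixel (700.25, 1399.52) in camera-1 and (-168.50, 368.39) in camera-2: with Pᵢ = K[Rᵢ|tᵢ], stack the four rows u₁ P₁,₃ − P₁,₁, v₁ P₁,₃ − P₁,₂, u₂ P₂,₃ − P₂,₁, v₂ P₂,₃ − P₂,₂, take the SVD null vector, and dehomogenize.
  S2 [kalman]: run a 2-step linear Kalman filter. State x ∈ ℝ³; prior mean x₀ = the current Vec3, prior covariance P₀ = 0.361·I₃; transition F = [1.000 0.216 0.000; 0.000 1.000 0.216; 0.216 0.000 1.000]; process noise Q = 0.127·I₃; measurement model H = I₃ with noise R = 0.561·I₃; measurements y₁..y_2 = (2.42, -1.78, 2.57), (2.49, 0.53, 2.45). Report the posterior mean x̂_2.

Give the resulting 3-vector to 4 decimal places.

source (fourbar_fk): coupler pose = R=[0.9508 -0.3099 0.0000; 0.3099 0.9508 0.0000; 0.0000 0.0000 1.0000], t=(-0.4454, 0.6766, 0.0000)
after S1 (triangulate): (0.9228, 0.1716, 0.4221)
after S2 (kf_track): (1.9829, 0.1486, 2.1890)

result = (1.9829, 0.1486, 2.1890)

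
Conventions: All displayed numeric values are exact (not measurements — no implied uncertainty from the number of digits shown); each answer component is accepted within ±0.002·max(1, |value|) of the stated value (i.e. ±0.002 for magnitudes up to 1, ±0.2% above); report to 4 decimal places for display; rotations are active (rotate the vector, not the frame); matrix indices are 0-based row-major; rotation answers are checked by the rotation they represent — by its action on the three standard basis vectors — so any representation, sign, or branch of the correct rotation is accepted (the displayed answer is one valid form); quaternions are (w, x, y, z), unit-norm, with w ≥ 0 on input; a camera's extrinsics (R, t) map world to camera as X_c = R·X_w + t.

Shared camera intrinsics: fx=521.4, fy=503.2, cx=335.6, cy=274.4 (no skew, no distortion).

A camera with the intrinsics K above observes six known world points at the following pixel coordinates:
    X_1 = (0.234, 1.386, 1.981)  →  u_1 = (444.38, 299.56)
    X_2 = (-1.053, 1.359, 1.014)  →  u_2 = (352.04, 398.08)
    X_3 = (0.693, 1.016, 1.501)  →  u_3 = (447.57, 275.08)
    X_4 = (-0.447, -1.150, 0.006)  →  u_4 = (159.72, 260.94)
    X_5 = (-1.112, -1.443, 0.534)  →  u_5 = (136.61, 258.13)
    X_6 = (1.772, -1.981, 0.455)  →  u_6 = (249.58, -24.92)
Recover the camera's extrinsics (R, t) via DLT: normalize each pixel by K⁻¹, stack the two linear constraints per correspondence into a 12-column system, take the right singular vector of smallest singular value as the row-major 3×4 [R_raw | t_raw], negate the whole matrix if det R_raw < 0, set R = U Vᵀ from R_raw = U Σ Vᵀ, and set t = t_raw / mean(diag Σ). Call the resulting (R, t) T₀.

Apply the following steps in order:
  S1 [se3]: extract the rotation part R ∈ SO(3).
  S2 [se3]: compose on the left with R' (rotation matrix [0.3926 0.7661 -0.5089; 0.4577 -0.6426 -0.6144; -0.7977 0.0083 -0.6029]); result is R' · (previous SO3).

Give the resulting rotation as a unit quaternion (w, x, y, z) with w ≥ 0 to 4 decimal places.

rotation (quat) = (0.1928, -0.7031, -0.6106, 0.3091)

source (pnp_recover): camera pose = R=[0.6313 0.7255 0.2742; -0.5818 0.6768 -0.4511; -0.5128 0.1253 0.8493], t=(-0.4100, 0.4001, 4.4305)
after S1 (rot_of_se3): [0.6313 0.7255 0.2742; -0.5818 0.6768 -0.4511; -0.5128 0.1253 0.8493]
after S2 (compose_so3): [0.0631 0.7395 -0.6702; 0.9779 -0.1799 -0.1064; -0.1992 -0.6487 -0.7345]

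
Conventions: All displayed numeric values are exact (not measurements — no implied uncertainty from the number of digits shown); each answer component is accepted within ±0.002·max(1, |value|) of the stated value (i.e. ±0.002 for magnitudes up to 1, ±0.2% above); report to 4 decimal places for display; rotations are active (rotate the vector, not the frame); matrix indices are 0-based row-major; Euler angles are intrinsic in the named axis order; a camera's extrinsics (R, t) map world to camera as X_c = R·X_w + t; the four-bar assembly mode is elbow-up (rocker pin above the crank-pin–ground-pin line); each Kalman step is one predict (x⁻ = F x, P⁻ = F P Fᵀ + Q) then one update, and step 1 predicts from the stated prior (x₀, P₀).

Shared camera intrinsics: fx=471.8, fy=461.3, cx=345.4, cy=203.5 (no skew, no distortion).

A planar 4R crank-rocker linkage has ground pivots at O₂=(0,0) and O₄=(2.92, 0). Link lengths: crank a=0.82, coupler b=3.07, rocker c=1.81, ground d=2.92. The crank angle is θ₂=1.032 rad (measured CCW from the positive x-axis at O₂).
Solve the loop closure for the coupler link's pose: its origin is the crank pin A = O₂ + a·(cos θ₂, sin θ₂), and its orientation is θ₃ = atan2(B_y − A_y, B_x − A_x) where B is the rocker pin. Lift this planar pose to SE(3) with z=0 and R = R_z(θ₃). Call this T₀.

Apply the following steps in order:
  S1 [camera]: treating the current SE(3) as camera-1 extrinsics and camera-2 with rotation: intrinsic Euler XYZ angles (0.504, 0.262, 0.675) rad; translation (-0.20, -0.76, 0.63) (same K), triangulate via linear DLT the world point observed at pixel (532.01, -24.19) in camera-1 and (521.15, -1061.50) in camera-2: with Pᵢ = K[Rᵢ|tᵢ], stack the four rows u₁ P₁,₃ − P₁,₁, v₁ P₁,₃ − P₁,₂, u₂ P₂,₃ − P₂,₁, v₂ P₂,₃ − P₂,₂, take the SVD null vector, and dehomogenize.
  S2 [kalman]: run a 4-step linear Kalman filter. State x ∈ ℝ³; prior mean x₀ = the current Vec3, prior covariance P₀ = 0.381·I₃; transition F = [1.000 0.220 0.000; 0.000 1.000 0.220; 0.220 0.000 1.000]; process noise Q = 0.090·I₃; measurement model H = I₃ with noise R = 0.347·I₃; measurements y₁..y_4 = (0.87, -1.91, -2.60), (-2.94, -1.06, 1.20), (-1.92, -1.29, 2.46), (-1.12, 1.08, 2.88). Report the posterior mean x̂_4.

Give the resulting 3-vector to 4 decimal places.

result = (-1.3663, -0.0516, 1.5728)

source (fourbar_fk): coupler pose = R=[0.9378 -0.3472 0.0000; 0.3472 0.9378 0.0000; 0.0000 0.0000 1.0000], t=(0.4207, 0.7038, 0.0000)
after S1 (triangulate): (-0.4699, -1.0224, 0.8471)
after S2 (kf_track): (-1.3663, -0.0516, 1.5728)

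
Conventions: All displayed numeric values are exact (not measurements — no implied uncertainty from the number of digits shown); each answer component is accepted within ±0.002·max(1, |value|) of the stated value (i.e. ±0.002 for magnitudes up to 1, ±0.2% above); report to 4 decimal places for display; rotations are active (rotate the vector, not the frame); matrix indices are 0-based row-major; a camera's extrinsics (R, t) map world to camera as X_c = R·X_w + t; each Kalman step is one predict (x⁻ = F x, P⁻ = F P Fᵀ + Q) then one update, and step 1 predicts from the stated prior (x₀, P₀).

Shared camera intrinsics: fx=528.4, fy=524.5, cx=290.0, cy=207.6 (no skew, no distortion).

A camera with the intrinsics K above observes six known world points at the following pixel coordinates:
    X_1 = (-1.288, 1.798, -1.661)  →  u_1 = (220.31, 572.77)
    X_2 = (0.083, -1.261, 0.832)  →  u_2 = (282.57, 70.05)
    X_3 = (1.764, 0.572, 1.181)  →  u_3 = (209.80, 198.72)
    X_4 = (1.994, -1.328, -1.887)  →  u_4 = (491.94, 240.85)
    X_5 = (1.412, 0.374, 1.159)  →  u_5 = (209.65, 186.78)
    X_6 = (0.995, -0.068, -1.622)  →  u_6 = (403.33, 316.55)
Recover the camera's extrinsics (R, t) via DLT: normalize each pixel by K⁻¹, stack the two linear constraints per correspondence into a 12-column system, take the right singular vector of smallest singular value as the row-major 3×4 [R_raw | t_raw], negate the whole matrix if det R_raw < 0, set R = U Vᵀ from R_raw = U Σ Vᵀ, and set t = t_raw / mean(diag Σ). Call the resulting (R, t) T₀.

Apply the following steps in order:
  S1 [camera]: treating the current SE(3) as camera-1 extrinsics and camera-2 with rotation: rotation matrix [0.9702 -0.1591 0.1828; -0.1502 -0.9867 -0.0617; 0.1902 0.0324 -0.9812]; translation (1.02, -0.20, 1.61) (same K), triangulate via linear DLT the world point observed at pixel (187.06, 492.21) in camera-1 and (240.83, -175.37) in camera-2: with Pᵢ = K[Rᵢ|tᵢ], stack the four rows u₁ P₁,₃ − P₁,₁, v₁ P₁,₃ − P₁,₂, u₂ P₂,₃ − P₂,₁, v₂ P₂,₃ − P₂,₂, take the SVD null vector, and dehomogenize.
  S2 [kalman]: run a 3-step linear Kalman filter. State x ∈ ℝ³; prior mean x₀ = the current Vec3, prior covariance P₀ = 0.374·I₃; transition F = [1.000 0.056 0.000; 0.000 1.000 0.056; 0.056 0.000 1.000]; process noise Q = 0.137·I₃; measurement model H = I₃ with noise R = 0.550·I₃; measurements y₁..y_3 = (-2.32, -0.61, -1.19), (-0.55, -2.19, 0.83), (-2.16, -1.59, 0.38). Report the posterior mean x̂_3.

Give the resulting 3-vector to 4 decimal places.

source (pnp_recover): camera pose = R=[0.2442 -0.6285 -0.7385; 0.0241 0.7653 -0.6433; 0.9694 0.1393 0.2020], t=(-0.2700, 0.1599, 5.0294)
after S1 (triangulate): (-0.7746, 1.9320, -1.1262)
after S2 (kf_track): (-1.5337, -0.9837, -0.1640)

result = (-1.5337, -0.9837, -0.1640)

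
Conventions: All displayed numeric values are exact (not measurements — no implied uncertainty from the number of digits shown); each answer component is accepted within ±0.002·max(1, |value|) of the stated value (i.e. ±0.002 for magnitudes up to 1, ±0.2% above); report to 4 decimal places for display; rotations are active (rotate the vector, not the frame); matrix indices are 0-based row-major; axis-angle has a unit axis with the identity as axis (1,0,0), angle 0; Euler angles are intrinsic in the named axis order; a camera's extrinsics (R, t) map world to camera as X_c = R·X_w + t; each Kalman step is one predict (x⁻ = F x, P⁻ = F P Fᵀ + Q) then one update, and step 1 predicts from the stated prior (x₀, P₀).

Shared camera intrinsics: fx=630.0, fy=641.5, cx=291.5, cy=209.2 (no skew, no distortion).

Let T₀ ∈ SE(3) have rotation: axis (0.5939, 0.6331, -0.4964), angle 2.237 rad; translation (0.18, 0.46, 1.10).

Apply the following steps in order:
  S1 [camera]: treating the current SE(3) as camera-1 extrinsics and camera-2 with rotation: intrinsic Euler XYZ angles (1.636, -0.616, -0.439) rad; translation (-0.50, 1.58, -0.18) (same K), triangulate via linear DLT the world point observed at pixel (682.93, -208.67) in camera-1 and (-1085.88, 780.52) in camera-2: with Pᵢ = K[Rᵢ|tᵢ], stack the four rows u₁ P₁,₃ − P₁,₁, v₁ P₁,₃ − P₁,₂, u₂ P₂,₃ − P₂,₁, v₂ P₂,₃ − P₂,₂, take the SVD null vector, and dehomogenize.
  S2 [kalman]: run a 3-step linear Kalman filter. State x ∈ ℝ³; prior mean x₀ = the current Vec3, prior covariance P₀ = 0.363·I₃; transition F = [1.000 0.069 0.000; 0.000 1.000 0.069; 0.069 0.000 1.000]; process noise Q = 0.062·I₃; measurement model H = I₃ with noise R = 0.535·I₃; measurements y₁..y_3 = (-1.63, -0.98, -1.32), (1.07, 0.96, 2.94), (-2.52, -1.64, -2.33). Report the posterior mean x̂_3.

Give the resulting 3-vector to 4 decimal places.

after S1 (triangulate): (-0.7776, 0.7093, 1.3442)
after S2 (kf_track): (-1.1127, -0.3043, -0.0916)

result = (-1.1127, -0.3043, -0.0916)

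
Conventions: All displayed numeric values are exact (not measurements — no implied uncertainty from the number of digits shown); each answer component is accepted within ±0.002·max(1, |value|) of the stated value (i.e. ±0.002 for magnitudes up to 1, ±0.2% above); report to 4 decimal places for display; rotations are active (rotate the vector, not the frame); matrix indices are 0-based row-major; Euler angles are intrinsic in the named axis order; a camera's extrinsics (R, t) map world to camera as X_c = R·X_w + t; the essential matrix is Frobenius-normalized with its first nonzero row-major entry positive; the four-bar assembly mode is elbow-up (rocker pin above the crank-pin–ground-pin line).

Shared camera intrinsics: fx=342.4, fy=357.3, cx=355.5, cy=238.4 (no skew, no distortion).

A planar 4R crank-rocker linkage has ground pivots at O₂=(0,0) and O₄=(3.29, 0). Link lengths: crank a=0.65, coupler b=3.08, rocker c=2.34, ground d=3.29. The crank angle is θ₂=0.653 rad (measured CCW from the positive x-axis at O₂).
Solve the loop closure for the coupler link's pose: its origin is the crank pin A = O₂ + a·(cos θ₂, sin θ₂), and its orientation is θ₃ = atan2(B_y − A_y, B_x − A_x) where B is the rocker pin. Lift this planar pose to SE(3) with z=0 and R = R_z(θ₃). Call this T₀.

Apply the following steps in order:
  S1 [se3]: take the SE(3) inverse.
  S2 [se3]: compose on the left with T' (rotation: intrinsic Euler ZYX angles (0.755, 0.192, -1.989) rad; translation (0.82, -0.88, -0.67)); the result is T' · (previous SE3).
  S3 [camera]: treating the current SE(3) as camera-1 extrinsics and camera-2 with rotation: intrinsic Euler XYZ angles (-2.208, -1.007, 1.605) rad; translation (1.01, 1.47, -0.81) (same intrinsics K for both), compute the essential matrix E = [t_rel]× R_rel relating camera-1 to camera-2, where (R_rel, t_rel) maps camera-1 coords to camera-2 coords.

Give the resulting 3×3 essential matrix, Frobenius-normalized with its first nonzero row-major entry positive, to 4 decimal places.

source (fourbar_fk): coupler pose = R=[0.7828 -0.6223 0.0000; 0.6223 0.7828 0.0000; 0.0000 0.0000 1.0000], t=(0.5163, 0.3949, 0.0000)
after S1 (invert_se3): R=[0.7828 0.6223 0.0000; -0.6223 0.7828 0.0000; 0.0000 0.0000 1.0000], t=(-0.6499, 0.0122, 0.0000)
after S2 (compose_se3): R=[0.4654 0.5633 -0.6827; 0.7850 0.0936 0.6124; 0.4089 -0.8209 -0.3987], t=(0.3572, -1.3222, -0.5569)
after S3 (essential): [0.4875 0.4574 0.1767; 0.1755 -0.4461 0.3471; 0.2441 -0.1833 0.2799]

matrix = [0.4875 0.4574 0.1767; 0.1755 -0.4461 0.3471; 0.2441 -0.1833 0.2799]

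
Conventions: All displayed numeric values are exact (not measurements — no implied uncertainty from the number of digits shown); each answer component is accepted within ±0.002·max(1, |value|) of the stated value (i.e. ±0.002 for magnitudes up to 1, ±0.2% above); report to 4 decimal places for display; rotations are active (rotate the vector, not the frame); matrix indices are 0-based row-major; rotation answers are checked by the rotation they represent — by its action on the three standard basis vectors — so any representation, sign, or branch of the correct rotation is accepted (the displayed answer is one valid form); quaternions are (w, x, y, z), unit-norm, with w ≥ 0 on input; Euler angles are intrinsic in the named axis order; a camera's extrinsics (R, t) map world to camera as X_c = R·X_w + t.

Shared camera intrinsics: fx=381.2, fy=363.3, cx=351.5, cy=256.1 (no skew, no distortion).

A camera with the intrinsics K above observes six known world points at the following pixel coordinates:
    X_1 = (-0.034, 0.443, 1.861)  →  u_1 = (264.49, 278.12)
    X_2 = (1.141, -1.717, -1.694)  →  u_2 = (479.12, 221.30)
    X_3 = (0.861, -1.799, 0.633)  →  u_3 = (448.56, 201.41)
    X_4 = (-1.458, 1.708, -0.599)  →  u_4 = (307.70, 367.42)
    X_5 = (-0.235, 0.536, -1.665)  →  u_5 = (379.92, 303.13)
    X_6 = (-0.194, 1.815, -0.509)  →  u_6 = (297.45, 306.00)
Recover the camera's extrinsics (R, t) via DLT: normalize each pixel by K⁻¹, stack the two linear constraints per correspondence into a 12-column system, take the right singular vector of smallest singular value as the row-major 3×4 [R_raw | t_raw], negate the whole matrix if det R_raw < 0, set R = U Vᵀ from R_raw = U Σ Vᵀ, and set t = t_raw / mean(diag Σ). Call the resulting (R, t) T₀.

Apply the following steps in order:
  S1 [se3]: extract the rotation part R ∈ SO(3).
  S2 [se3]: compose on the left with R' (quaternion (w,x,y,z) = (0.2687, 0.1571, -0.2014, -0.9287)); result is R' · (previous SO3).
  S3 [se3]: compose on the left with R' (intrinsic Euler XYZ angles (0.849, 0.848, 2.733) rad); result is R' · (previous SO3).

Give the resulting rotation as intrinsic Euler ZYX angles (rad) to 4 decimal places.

rotation (euler_zyx) = (-1.8472, 1.0490, 1.3046)

source (pnp_recover): camera pose = R=[-0.0777 -0.8536 -0.5151; -0.9730 0.1776 -0.1475; 0.2174 0.4897 -0.8443], t=(0.1801, 0.4700, 6.4206)
after S1 (rot_of_se3): [-0.0777 -0.8536 -0.5151; -0.9730 0.1776 -0.1475; 0.2174 0.4897 -0.8443]
after S2 (compose_so3): [-0.4484 0.5697 0.6888; 0.8602 0.4844 0.1594; -0.2428 0.6640 -0.7072]
after S3 (compose_so3): [-0.1360 0.0248 -0.9904; -0.4795 -0.8765 0.0439; -0.8669 0.4808 0.1311]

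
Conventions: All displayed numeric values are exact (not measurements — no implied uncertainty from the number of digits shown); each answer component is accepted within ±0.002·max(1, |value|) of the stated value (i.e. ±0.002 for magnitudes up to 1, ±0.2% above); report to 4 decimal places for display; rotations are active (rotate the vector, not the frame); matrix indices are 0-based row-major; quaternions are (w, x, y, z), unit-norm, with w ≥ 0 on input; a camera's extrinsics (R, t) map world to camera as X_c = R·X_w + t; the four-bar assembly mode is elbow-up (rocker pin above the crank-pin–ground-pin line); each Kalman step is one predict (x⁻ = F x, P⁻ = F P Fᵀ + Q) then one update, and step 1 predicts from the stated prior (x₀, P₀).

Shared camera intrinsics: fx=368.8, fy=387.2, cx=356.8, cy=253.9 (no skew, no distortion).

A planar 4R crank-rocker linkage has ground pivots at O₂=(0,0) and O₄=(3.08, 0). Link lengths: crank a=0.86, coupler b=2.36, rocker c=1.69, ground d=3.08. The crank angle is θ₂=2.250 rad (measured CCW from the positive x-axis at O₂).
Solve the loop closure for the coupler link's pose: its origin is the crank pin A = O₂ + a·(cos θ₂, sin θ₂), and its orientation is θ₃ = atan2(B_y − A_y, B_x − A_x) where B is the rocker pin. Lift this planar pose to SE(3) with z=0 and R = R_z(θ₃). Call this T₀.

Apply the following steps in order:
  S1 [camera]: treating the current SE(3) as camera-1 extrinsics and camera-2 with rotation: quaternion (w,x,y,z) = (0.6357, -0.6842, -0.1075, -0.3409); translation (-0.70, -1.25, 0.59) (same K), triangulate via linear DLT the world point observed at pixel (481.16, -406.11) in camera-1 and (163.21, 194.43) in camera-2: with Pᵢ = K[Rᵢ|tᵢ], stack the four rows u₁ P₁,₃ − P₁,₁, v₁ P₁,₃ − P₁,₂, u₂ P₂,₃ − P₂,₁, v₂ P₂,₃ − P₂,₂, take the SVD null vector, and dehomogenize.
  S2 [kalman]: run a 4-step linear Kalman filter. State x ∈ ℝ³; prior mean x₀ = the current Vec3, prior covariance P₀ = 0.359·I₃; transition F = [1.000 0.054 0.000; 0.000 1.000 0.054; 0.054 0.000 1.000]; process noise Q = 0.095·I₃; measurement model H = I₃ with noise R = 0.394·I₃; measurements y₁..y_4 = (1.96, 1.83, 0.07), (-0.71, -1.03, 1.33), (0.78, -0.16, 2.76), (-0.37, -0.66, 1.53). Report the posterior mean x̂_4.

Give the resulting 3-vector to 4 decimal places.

source (fourbar_fk): coupler pose = R=[0.9845 -0.1756 0.0000; 0.1756 0.9845 0.0000; 0.0000 0.0000 1.0000], t=(-0.5402, 0.6691, 0.0000)
after S1 (triangulate): (0.4373, -1.9772, 0.7043)
after S2 (kf_track): (0.1773, -0.3693, 1.5895)

result = (0.1773, -0.3693, 1.5895)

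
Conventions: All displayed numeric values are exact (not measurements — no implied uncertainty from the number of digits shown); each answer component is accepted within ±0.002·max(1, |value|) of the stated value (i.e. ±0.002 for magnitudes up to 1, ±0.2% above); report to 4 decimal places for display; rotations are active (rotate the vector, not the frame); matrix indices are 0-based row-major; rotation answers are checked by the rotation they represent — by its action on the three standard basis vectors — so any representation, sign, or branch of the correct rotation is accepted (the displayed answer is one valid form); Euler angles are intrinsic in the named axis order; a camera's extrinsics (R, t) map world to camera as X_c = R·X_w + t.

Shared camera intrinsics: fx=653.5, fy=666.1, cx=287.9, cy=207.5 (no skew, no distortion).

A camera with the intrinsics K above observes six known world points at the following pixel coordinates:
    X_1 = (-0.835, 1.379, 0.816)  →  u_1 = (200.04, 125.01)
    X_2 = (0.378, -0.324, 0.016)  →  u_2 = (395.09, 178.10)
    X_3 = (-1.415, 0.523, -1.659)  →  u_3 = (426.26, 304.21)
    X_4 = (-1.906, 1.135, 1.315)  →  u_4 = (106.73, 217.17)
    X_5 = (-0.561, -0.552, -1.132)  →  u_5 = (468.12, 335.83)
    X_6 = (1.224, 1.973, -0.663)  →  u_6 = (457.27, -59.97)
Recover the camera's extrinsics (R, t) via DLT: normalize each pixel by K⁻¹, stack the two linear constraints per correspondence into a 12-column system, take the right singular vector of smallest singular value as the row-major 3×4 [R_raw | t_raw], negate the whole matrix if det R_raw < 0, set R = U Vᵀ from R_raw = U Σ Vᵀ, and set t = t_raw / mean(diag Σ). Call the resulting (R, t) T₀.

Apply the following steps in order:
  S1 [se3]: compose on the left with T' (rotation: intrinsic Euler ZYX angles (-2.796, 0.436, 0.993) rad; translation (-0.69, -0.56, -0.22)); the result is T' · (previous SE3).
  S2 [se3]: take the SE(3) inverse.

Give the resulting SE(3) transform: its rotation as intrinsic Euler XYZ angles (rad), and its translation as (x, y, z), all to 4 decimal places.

rotation (euler_xyz) = (1.4341, -1.4542, 1.2524), translation = (2.0514, -2.8458, 2.7432)

source (pnp_recover): camera pose = R=[0.4223 -0.0991 -0.9010; -0.6895 -0.6803 -0.2484; -0.5884 0.7262 -0.3556], t=(0.4700, -0.1300, 4.4102)
after S1 (compose_se3): R=[0.0364 -0.1786 0.9832; -0.1104 0.9772 0.1816; -0.9932 -0.1152 0.0158], t=(-3.2802, 2.5093, 1.6662)
after S2 (invert_se3): R=[0.0364 -0.1104 -0.9932; -0.1786 0.9772 -0.1152; 0.9832 0.1816 0.0158], t=(2.0514, -2.8458, 2.7432)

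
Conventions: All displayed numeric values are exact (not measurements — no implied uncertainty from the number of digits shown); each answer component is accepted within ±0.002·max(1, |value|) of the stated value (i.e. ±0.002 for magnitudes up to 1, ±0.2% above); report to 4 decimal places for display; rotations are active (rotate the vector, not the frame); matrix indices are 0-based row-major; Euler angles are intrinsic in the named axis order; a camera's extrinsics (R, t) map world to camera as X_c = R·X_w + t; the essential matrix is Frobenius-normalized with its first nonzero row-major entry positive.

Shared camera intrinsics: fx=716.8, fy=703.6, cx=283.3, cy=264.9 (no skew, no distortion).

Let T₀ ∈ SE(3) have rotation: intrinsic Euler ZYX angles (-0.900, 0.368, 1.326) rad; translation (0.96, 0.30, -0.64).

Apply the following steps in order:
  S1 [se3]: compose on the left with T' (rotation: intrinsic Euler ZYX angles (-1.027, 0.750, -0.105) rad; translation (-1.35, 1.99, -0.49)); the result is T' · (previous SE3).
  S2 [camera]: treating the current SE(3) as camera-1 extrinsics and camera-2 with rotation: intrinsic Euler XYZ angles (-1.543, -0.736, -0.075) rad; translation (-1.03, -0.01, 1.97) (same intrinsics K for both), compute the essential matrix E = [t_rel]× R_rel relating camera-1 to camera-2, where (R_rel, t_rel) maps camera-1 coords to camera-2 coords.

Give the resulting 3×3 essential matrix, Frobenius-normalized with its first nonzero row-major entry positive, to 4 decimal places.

matrix = [0.3039 0.0423 0.0166; 0.3587 -0.5942 0.0275; -0.5267 -0.3809 -0.0250]

after S1 (compose_se3): R=[-0.5339 0.4528 -0.7141; -0.5947 -0.8014 -0.0635; -0.6011 0.3908 0.6971], t=(-1.0242, 1.8982, -1.6331)
after S2 (essential): [0.3039 0.0423 0.0166; 0.3587 -0.5942 0.0275; -0.5267 -0.3809 -0.0250]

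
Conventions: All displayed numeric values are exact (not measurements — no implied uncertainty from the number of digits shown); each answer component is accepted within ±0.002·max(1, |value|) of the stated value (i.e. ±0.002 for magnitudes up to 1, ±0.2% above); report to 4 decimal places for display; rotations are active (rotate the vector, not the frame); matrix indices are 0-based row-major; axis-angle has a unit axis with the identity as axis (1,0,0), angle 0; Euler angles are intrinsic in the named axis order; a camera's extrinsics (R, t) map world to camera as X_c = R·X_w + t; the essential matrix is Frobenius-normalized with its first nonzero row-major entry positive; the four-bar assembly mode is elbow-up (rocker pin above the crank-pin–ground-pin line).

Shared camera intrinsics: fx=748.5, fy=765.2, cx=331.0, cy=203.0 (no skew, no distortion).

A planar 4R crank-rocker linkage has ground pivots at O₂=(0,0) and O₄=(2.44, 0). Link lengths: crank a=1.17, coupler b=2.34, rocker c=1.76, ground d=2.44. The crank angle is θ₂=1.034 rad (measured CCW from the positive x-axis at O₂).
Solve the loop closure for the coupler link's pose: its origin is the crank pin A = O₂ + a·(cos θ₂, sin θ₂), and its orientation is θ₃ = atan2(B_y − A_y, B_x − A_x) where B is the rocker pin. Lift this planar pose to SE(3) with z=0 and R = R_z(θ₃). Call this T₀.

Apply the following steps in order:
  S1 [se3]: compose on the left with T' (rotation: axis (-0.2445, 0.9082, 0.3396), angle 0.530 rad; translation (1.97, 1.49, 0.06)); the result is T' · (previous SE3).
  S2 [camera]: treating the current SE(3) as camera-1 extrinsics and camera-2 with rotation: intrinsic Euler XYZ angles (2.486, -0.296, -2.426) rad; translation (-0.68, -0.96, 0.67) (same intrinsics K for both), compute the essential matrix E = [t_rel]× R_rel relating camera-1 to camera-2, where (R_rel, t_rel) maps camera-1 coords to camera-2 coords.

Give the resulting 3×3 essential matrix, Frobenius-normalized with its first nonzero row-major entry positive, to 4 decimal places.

matrix = [0.0988 0.0552 0.6743; -0.4412 0.2358 0.1708; -0.4528 0.2028 -0.0831]

source (fourbar_fk): coupler pose = R=[0.9527 -0.3040 0.0000; 0.3040 0.9527 0.0000; 0.0000 0.0000 1.0000], t=(0.5983, 1.0054, 0.0000)
after S1 (compose_se3): R=[0.7683 -0.4574 0.4477; 0.4312 0.8869 0.1659; -0.4730 0.0656 0.8786], t=(2.2879, 2.5558, -0.3033)
after S2 (essential): [0.0988 0.0552 0.6743; -0.4412 0.2358 0.1708; -0.4528 0.2028 -0.0831]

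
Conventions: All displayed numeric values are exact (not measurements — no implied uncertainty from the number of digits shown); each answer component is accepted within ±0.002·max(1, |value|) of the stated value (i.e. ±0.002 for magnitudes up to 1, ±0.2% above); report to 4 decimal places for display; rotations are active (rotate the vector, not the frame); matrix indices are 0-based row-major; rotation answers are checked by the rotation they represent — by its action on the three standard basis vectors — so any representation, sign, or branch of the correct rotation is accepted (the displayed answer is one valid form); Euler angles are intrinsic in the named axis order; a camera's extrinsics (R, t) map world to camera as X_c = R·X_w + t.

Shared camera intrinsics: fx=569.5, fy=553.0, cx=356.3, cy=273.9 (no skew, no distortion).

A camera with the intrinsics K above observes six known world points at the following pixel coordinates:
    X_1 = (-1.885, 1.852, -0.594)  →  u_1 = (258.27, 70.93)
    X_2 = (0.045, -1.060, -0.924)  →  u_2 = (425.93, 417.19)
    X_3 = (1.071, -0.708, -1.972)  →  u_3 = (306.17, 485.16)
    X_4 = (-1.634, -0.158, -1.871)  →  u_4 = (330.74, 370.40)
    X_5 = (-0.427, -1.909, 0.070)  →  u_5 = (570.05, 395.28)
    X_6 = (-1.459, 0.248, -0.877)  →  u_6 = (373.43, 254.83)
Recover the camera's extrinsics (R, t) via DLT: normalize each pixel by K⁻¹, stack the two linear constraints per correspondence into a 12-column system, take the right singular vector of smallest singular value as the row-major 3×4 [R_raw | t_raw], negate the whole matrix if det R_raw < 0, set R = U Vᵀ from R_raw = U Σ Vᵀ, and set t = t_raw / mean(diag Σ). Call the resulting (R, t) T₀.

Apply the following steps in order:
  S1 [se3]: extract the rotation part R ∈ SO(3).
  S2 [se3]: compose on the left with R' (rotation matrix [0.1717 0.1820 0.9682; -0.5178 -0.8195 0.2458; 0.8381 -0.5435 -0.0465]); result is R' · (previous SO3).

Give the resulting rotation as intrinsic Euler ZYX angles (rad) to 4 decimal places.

source (pnp_recover): camera pose = R=[-0.2544 -0.7262 0.6387; 0.4348 -0.6758 -0.5952; 0.8638 0.1263 0.4877], t=(0.4999, 0.1300, 6.0100)
after S1 (rot_of_se3): [-0.2544 -0.7262 0.6387; 0.4348 -0.6758 -0.5952; 0.8638 0.1263 0.4877]
after S2 (compose_so3): [0.8718 -0.1253 0.4735; -0.0123 0.9608 0.2769; -0.4897 -0.2472 0.8361]

rotation (euler_zyx) = (-0.0141, 0.5117, -0.2875)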